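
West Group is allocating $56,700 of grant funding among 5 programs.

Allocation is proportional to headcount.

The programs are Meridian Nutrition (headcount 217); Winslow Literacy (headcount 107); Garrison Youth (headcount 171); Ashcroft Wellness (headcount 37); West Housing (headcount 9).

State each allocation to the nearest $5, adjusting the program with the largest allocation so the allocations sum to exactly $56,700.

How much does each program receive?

Meridian Nutrition: $22,740 · Winslow Literacy: $11,215 · Garrison Youth: $17,920 · Ashcroft Wellness: $3,880 · West Housing: $945

Total headcount = 541.
Pro-rata amounts: Meridian Nutrition 217/541 × $56,700 = 22,742.88; Winslow Literacy 107/541 × $56,700 = 11,214.23; Garrison Youth 171/541 × $56,700 = 17,921.81; Ashcroft Wellness 37/541 × $56,700 = 3,877.82; West Housing 9/541 × $56,700 = 943.25.
Rounded to nearest $5: Meridian Nutrition $22,745; Winslow Literacy $11,215; Garrison Youth $17,920; Ashcroft Wellness $3,880; West Housing $945. Sum = $56,705.
Difference $56,700 − $56,705 = −$5 applied to largest allocation (Meridian Nutrition): Meridian Nutrition becomes $22,740.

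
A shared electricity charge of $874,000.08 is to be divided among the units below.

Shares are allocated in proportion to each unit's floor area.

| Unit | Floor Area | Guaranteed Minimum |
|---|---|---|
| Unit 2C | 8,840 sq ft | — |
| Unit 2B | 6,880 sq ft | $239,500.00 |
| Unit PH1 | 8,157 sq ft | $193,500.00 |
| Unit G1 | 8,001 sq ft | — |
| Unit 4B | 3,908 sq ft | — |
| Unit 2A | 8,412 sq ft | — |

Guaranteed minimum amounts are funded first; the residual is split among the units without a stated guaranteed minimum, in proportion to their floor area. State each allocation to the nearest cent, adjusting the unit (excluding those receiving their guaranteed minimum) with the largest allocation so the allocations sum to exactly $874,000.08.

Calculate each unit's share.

Unit 2C: $133,686.80 | Unit 2B: $239,500.00 | Unit PH1: $193,500.00 | Unit G1: $120,998.65 | Unit 4B: $59,100.45 | Unit 2A: $127,214.18

Guaranteed amounts: Unit 2B $239,500.00; Unit PH1 $193,500.00. Balance $441,000.08.
Balance split over remaining floor area 29,161: Unit 2C 133,686.7977 → $133,686.80; Unit G1 120,998.6503 → $120,998.65; Unit 4B 59,100.4531 → $59,100.45; Unit 2A 127,214.1790 → $127,214.18.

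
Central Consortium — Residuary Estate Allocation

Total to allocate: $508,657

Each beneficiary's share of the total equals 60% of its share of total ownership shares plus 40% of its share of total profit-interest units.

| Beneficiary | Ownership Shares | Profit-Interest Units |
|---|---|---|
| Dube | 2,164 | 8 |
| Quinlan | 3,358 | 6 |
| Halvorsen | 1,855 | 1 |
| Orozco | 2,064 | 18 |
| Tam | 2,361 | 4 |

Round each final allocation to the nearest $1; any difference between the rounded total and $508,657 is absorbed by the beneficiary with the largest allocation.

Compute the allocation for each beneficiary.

Dube: $99,952 | Quinlan: $119,830 | Halvorsen: $53,468 | Orozco: $152,357 | Tam: $83,050

Ownership shares total 11,802; profit-interest units total 37.
Combined weights (60% ownership shares + 40% profit-interest units): Dube 0.1965; Quinlan 0.2356; Halvorsen 0.1051; Orozco 0.2995; Tam 0.1633.
Raw shares: Dube 99,951.98; Quinlan 119,830.28; Halvorsen 53,468.43; Orozco 152,355.98; Tam 83,050.33.
After rounding ($1): Dube $99,952; Quinlan $119,830; Halvorsen $53,468; Orozco $152,356; Tam $83,050. Sum = $508,656.
Difference $508,657 − $508,656 = +$1 applied to largest allocation (Orozco): Orozco becomes $152,357.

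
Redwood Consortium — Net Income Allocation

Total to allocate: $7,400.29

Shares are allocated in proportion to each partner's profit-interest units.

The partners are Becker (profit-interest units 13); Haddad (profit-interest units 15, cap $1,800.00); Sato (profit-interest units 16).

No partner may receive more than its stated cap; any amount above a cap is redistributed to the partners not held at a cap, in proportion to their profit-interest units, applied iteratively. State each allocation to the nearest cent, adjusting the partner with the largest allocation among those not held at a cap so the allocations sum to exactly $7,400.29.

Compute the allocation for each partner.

Becker: $2,510.47 · Haddad: $1,800.00 · Sato: $3,089.82

Total profit-interest units = 44.
Unconstrained shares: Becker 2,186.4493; Haddad 2,522.8261; Sato 2,691.0145.
Held at cap: Haddad ($1,800.00); remaining pool $5,600.29 reallocated over remaining profit-interest units 29.
Redistributed shares: Becker 2,510.4748 → $2,510.47; Sato 3,089.8152 → $3,089.82.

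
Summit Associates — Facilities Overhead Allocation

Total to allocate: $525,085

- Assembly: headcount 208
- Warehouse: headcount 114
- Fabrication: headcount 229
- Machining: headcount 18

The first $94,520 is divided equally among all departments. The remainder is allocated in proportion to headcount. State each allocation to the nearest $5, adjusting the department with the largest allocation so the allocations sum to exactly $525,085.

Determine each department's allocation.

Assembly: $181,025 | Warehouse: $109,895 | Fabrication: $196,915 | Machining: $37,250

Equal tier: $94,520 ÷ 4 = $23,630 apiece.
Remainder $430,565 by headcount (total 569): Assembly 157,394.59 → $157,395; Warehouse 86,264.34 → $86,265; Fabrication 173,285.39 → $173,285; Machining 13,620.69 → $13,620.
Totals: Assembly $23,630 + $157,395 = $181,025; Warehouse $23,630 + $86,265 = $109,895; Fabrication $23,630 + $173,285 = $196,915; Machining $23,630 + $13,620 = $37,250.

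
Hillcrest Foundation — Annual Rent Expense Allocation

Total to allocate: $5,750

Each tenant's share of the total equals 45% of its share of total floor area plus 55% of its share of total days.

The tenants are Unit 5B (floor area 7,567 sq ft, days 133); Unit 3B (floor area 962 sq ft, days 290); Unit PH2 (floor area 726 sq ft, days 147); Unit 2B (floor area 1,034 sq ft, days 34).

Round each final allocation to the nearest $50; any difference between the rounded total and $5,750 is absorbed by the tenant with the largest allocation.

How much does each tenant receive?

Floor area total 10,289; days total 604.
Blended shares (45% floor area + 55% days): Unit 5B 0.4521; Unit 3B 0.3061; Unit PH2 0.1656; Unit 2B 0.0762.
Raw shares: Unit 5B 2,599.34; Unit 3B 1,760.34; Unit PH2 952.26; Unit 2B 438.05.
Rounded to nearest $50: Unit 5B $2,600; Unit 3B $1,750; Unit PH2 $950; Unit 2B $450. Sum = $5,750.
No rounding difference to absorb.

Unit 5B: $2,600; Unit 3B: $1,750; Unit PH2: $950; Unit 2B: $450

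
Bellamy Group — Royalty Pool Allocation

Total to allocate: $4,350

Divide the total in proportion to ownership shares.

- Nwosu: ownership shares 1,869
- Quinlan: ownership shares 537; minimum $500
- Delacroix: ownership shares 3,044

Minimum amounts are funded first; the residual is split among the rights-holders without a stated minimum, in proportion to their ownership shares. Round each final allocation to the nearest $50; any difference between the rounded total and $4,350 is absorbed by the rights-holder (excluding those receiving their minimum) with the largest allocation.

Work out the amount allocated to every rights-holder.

Nwosu: $1,450 | Quinlan: $500 | Delacroix: $2,400

Minimums first: Quinlan $500. Residual $3,850.
Residual split over remaining ownership shares 4,913: Nwosu 1,464.61 → $1,450; Delacroix 2,385.39 → $2,400.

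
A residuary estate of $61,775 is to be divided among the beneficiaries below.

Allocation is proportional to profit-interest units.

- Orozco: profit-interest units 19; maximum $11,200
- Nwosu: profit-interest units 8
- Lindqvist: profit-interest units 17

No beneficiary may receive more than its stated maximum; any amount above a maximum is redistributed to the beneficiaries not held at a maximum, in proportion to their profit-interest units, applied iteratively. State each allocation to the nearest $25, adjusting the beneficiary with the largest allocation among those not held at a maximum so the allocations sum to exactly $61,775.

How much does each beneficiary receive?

Orozco: $11,200; Nwosu: $16,175; Lindqvist: $34,400

Combined profit-interest units = 44.
Unconstrained shares: Orozco 26,675.57; Nwosu 11,231.82; Lindqvist 23,867.61.
Cap binds for Orozco ($11,200); remaining pool $50,575 reallocated over remaining profit-interest units 25.
Redistributed shares: Nwosu 16,184.00 → $16,175; Lindqvist 34,391.00 → $34,400.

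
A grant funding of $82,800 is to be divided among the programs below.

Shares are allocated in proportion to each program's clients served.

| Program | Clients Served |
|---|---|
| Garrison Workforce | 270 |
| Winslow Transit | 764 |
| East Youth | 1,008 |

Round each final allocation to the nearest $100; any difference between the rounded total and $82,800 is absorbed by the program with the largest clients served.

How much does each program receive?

Garrison Workforce: $10,900 | Winslow Transit: $31,000 | East Youth: $40,900

Total clients served = 270 + 764 + 1,008 = 2,042.
Proportional shares: Garrison Workforce 10,948.09; Winslow Transit 30,979.04; East Youth 40,872.87.
At nearest $100: Garrison Workforce $10,900; Winslow Transit $31,000; East Youth $40,900. Sum = $82,800.
Rounded total matches; no reconciliation needed.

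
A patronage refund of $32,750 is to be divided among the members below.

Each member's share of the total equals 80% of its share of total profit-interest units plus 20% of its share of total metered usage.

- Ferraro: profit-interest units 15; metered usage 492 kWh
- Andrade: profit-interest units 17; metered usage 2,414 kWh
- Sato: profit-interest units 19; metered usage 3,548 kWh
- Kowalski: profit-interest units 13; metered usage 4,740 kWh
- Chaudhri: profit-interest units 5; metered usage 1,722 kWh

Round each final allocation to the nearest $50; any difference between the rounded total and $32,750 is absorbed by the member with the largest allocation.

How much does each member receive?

Totals — profit-interest units 69, metered usage 12,916.
Composite weights (80% profit-interest units + 20% metered usage): Ferraro 0.1815; Andrade 0.2345; Sato 0.2752; Kowalski 0.2241; Chaudhri 0.0846.
Pro-rata amounts: Ferraro 5,945.16; Andrade 7,679.27; Sato 9,013.76; Kowalski 7,339.99; Chaudhri 2,771.82.
After rounding ($50): Ferraro $5,950; Andrade $7,700; Sato $9,000; Kowalski $7,350; Chaudhri $2,750. Sum = $32,750.
No rounding difference to absorb.

Ferraro: $5,950; Andrade: $7,700; Sato: $9,000; Kowalski: $7,350; Chaudhri: $2,750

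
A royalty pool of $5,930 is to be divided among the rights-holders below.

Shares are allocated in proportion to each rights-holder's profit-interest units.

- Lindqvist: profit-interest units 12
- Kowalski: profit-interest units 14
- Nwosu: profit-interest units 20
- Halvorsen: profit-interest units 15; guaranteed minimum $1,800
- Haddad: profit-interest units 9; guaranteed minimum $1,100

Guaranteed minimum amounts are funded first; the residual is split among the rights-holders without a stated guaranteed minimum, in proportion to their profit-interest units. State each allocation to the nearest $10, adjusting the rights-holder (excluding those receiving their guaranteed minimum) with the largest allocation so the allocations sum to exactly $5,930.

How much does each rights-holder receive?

Minimums first: Halvorsen $1,800; Haddad $1,100. Balance $3,030.
Balance split over remaining profit-interest units 46: Lindqvist 790.43 → $790; Kowalski 922.17 → $920; Nwosu 1,317.39 → $1,320.

Lindqvist: $790; Kowalski: $920; Nwosu: $1,320; Halvorsen: $1,800; Haddad: $1,100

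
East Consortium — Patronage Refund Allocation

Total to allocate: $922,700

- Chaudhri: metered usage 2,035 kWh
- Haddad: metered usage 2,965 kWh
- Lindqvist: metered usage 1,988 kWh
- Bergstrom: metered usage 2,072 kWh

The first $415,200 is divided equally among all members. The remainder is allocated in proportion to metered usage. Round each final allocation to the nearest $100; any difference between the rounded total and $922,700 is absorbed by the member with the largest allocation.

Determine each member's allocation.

First tranche $415,200 split equally: $103,800 each.
Remainder $507,500 by metered usage (total 9,060): Chaudhri 113,991.45 → $114,000; Haddad 166,085.82 → $166,100; Lindqvist 111,358.72 → $111,400; Bergstrom 116,064.02 → $116,100.
Rounding difference −$100 on remainder applied to Haddad.
Totals: Chaudhri $103,800 + $114,000 = $217,800; Haddad $103,800 + $166,000 = $269,800; Lindqvist $103,800 + $111,400 = $215,200; Bergstrom $103,800 + $116,100 = $219,900.

Chaudhri: $217,800 · Haddad: $269,800 · Lindqvist: $215,200 · Bergstrom: $219,900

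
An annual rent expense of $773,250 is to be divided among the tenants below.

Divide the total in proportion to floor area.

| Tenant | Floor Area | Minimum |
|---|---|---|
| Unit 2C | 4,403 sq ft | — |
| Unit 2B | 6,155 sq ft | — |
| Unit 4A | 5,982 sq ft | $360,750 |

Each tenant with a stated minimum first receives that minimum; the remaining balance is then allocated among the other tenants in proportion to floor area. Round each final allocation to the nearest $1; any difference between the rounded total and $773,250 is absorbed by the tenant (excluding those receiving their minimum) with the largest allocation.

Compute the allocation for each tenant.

Fund the minimums — Unit 4A $360,750. Balance $412,500.
Balance split over remaining floor area 10,558: Unit 2C 172,024.77 → $172,025; Unit 2B 240,475.23 → $240,475.

Unit 2C: $172,025; Unit 2B: $240,475; Unit 4A: $360,750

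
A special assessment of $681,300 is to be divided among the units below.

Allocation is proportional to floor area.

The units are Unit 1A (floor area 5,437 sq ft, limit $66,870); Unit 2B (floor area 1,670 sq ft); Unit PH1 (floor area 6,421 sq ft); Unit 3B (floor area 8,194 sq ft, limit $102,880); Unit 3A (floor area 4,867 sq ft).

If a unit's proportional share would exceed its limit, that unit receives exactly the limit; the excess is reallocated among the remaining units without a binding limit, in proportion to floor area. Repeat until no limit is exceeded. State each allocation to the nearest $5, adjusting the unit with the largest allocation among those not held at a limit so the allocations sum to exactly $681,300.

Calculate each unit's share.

Floor area total: 26,589.
Unconstrained shares: Unit 1A 139,314.31; Unit 2B 42,791.04; Unit PH1 164,527.71; Unit 3B 209,957.96; Unit 3A 124,708.98.
Held at cap: Unit 1A ($66,870), Unit 3B ($102,880); remaining pool $511,550 reallocated over remaining floor area 12,958.
Remaining shares: Unit 2B 65,927.497 → $65,925; Unit PH1 253,485.30 → $253,485; Unit 3A 192,137.20 → $192,135.
Rounding difference +$5 applied to Unit PH1 → $253,490.

Unit 1A: $66,870 · Unit 2B: $65,925 · Unit PH1: $253,490 · Unit 3B: $102,880 · Unit 3A: $192,135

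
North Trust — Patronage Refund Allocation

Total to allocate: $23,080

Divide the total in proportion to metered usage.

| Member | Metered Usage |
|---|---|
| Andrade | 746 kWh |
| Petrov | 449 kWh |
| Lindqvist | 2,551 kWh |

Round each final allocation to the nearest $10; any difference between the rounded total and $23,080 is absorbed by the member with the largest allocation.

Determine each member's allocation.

Sum of metered usage: 3,746.
Pro-rata amounts: Andrade 746/3,746 × $23,080 = 4,596.28; Petrov 449/3,746 × $23,080 = 2,766.40; Lindqvist 2,551/3,746 × $23,080 = 15,717.32.
At nearest $10: Andrade $4,600; Petrov $2,770; Lindqvist $15,720. Sum = $23,090.
Difference $23,080 − $23,090 = −$10 applied to largest allocation (Lindqvist): Lindqvist becomes $15,710.

Andrade: $4,600; Petrov: $2,770; Lindqvist: $15,710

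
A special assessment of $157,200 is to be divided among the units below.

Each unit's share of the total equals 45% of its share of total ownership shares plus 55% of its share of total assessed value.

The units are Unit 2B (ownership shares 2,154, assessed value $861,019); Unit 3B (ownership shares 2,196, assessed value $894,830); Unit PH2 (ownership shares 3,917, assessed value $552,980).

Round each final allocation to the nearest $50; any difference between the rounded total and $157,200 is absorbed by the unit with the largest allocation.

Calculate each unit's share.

Unit 2B: $50,650 · Unit 3B: $52,300 · Unit PH2: $54,250

Ownership shares total 8,267; assessed value total 2,308,829.
Combined weights (45% ownership shares + 55% assessed value): Unit 2B 0.3224; Unit 3B 0.3327; Unit PH2 0.3449.
Pro-rata amounts: Unit 2B 50,674.65; Unit 3B 52,300.18; Unit PH2 54,225.18.
After rounding ($50): Unit 2B $50,650; Unit 3B $52,300; Unit PH2 $54,250. Sum = $157,200.
Rounded total matches; no reconciliation needed.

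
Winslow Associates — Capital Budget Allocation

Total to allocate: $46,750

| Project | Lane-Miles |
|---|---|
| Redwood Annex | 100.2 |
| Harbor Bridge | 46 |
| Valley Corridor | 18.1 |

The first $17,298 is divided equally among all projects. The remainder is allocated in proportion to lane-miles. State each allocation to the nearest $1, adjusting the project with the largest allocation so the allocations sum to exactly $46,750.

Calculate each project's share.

Redwood Annex: $23,727 · Harbor Bridge: $14,012 · Valley Corridor: $9,011

$17,298 shared equally gives $5,766 per project.
Remainder $29,452 by lane-miles (total 164.3): Redwood Annex 17,961.60 → $17,962; Harbor Bridge 8,245.84 → $8,246; Valley Corridor 3,244.56 → $3,245.
Rounding difference −$1 on remainder applied to Redwood Annex.
Totals: Redwood Annex $5,766 + $17,961 = $23,727; Harbor Bridge $5,766 + $8,246 = $14,012; Valley Corridor $5,766 + $3,245 = $9,011.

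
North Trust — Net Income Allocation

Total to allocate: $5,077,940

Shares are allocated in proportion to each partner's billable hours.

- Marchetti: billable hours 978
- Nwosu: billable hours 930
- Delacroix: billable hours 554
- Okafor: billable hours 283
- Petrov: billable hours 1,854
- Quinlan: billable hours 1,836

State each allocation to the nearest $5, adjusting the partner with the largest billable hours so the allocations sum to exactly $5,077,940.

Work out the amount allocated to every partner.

Marchetti: $771,750 | Nwosu: $733,875 | Delacroix: $437,170 | Okafor: $223,320 | Petrov: $1,463,015 | Quinlan: $1,448,810

Billable hours total: 978 + 930 + 554 + 283 + 1,854 + 1,836 = 6,435.
Raw shares: Marchetti 771,752.19; Nwosu 733,874.78; Delacroix 437,168.42; Okafor 223,318.88; Petrov 1,463,014.88; Quinlan 1,448,810.85.
Rounded to nearest $5: Marchetti $771,750; Nwosu $733,875; Delacroix $437,170; Okafor $223,320; Petrov $1,463,015; Quinlan $1,448,810. Sum = $5,077,940.
Sum already equals the total — no adjustment.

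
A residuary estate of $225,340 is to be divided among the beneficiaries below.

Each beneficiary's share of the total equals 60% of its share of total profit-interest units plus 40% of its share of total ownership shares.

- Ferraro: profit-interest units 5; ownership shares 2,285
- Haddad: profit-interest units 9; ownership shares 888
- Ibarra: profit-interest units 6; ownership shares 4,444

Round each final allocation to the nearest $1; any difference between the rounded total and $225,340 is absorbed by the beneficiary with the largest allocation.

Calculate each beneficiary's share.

Totals — profit-interest units 20, ownership shares 7,617.
Composite weights (60% profit-interest units + 40% ownership shares): Ferraro 0.2700; Haddad 0.3166; Ibarra 0.4134.
Pro-rata amounts: Ferraro 60,840.62; Haddad 71,349.97; Ibarra 93,149.41.
After rounding ($1): Ferraro $60,841; Haddad $71,350; Ibarra $93,149. Sum = $225,340.
Sum already equals the total — no adjustment.

Ferraro: $60,841 | Haddad: $71,350 | Ibarra: $93,149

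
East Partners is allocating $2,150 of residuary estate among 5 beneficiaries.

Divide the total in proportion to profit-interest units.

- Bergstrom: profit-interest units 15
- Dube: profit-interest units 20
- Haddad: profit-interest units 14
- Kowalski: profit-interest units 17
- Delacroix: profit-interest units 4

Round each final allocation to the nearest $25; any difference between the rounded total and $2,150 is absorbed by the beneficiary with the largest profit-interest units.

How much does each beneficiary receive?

Bergstrom: $450; Dube: $625; Haddad: $425; Kowalski: $525; Delacroix: $125

Combined profit-interest units = 15 + 20 + 14 + 17 + 4 = 70.
Proportional shares: Bergstrom 460.71; Dube 614.29; Haddad 430.00; Kowalski 522.14; Delacroix 122.86.
Rounded to nearest $25: Bergstrom $450; Dube $625; Haddad $425; Kowalski $525; Delacroix $125. Sum = $2,150.
Sum already equals the total — no adjustment.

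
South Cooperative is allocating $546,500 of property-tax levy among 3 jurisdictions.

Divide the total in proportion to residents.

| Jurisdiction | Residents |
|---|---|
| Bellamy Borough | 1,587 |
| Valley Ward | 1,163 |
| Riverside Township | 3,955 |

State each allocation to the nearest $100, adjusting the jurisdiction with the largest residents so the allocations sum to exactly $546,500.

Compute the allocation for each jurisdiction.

Combined residents = 6,705.
Unrounded shares: Bellamy Borough 1,587/6,705 × $546,500 = 129,350.56; Valley Ward 1,163/6,705 × $546,500 = 94,791.87; Riverside Township 3,955/6,705 × $546,500 = 322,357.57.
After rounding ($100): Bellamy Borough $129,400; Valley Ward $94,800; Riverside Township $322,400. Sum = $546,600.
Difference $546,500 − $546,600 = −$100 applied to largest residents (Riverside Township): Riverside Township becomes $322,300.

Bellamy Borough: $129,400; Valley Ward: $94,800; Riverside Township: $322,300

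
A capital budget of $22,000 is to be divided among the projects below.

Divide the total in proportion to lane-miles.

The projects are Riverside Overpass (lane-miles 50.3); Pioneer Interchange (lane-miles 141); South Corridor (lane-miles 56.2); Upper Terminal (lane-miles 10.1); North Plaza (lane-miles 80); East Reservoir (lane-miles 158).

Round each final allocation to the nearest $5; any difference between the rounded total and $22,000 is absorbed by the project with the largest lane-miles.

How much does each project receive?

Lane-miles total: 495.6.
Unrounded shares: Riverside Overpass 50.3/495.6 × $22,000 = 2,232.85; Pioneer Interchange 141/495.6 × $22,000 = 6,259.08; South Corridor 56.2/495.6 × $22,000 = 2,494.75; Upper Terminal 10.1/495.6 × $22,000 = 448.35; North Plaza 80/495.6 × $22,000 = 3,551.25; East Reservoir 158/495.6 × $22,000 = 7,013.72.
Rounded to nearest $5: Riverside Overpass $2,235; Pioneer Interchange $6,260; South Corridor $2,495; Upper Terminal $450; North Plaza $3,550; East Reservoir $7,015. Sum = $22,005.
Difference $22,000 − $22,005 = −$5 applied to largest lane-miles (East Reservoir): East Reservoir becomes $7,010.

Riverside Overpass: $2,235 · Pioneer Interchange: $6,260 · South Corridor: $2,495 · Upper Terminal: $450 · North Plaza: $3,550 · East Reservoir: $7,010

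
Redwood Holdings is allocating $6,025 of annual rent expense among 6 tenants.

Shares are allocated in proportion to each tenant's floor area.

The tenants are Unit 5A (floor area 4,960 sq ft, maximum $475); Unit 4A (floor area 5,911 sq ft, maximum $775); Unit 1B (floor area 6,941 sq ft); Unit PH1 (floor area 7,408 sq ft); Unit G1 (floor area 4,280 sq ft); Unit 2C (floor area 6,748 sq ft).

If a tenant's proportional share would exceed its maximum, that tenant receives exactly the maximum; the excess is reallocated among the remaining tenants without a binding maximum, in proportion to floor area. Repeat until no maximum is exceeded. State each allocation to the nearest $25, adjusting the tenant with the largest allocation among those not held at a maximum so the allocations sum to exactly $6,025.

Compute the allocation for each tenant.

Unit 5A: $475; Unit 4A: $775; Unit 1B: $1,300; Unit PH1: $1,400; Unit G1: $800; Unit 2C: $1,275

Total floor area = 36,248.
Unconstrained shares: Unit 5A 824.43; Unit 4A 982.50; Unit 1B 1,153.71; Unit PH1 1,231.33; Unit G1 711.40; Unit 2C 1,121.63.
Held at cap: Unit 5A ($475), Unit 4A ($775); balance $4,775 reallocated over remaining floor area 25,377.
Remaining shares: Unit 1B 1,306.04 → $1,300; Unit PH1 1,393.91 → $1,400; Unit G1 805.34 → $800; Unit 2C 1,269.72 → $1,275.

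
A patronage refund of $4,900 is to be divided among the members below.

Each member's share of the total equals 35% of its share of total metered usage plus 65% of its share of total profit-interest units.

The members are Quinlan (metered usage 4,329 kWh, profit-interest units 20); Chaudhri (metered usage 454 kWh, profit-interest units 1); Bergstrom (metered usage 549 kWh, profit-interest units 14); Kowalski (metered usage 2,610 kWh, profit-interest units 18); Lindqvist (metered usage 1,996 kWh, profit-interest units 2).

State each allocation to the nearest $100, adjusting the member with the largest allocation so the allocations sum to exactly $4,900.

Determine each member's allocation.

Metered usage total 9,938; profit-interest units total 55.
Blended shares (35% metered usage + 65% profit-interest units): Quinlan 0.3888; Chaudhri 0.0278; Bergstrom 0.1848; Kowalski 0.3046; Lindqvist 0.0939.
Unrounded shares: Quinlan 1,905.24; Chaudhri 136.26; Bergstrom 905.47; Kowalski 1,492.77; Lindqvist 460.27.
Rounded to nearest $100: Quinlan $1,900; Chaudhri $100; Bergstrom $900; Kowalski $1,500; Lindqvist $500. Sum = $4,900.
Sum already equals the total — no adjustment.

Quinlan: $1,900 | Chaudhri: $100 | Bergstrom: $900 | Kowalski: $1,500 | Lindqvist: $500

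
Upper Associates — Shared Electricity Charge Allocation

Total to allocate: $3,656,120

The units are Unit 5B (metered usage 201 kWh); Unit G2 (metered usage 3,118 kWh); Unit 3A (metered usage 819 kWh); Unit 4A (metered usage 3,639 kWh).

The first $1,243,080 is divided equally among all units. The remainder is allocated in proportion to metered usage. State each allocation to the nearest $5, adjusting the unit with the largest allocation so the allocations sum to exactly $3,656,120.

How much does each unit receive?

$1,243,080 shared equally gives $310,770 per unit.
Remainder $2,413,040 by metered usage (total 7,777): Unit 5B 62,366.08 → $62,365; Unit G2 967,450.01 → $967,450; Unit 3A 254,118.52 → $254,120; Unit 4A 1,129,105.38 → $1,129,105.
Totals: Unit 5B $310,770 + $62,365 = $373,135; Unit G2 $310,770 + $967,450 = $1,278,220; Unit 3A $310,770 + $254,120 = $564,890; Unit 4A $310,770 + $1,129,105 = $1,439,875.

Unit 5B: $373,135; Unit G2: $1,278,220; Unit 3A: $564,890; Unit 4A: $1,439,875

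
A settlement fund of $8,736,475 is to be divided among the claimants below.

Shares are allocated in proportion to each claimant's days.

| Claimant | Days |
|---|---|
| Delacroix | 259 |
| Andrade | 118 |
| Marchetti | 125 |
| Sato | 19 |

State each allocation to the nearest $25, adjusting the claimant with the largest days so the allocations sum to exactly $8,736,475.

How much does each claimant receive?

Delacroix: $4,343,100 · Andrade: $1,978,700 · Marchetti: $2,096,075 · Sato: $318,600

Total days = 259 + 118 + 125 + 19 = 521.
Raw shares: Delacroix 4,343,084.50; Andrade 1,978,702.59; Marchetti 2,096,083.25; Sato 318,604.65.
At nearest $25: Delacroix $4,343,075; Andrade $1,978,700; Marchetti $2,096,075; Sato $318,600. Sum = $8,736,450.
Difference $8,736,475 − $8,736,450 = +$25 applied to largest days (Delacroix): Delacroix becomes $4,343,100.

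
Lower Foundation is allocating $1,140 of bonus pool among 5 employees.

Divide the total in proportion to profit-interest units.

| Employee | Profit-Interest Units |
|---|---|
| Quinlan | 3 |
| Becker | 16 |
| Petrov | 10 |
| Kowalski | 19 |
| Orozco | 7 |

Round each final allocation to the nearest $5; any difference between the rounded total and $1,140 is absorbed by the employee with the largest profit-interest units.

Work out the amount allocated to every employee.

Total profit-interest units = 55.
Pro-rata amounts: Quinlan 3/55 × $1,140 = 62.18; Becker 16/55 × $1,140 = 331.64; Petrov 10/55 × $1,140 = 207.27; Kowalski 19/55 × $1,140 = 393.82; Orozco 7/55 × $1,140 = 145.09.
Rounded to nearest $5: Quinlan $60; Becker $330; Petrov $205; Kowalski $395; Orozco $145. Sum = $1,135.
Difference $1,140 − $1,135 = +$5 applied to largest profit-interest units (Kowalski): Kowalski becomes $400.

Quinlan: $60; Becker: $330; Petrov: $205; Kowalski: $400; Orozco: $145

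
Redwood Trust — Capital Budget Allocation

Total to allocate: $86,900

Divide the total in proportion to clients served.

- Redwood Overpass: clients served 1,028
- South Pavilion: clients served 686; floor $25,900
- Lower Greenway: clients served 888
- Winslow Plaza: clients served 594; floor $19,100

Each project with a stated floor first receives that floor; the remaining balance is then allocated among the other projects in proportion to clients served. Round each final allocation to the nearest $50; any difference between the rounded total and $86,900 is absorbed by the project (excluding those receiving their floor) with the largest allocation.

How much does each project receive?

Redwood Overpass: $22,500; South Pavilion: $25,900; Lower Greenway: $19,400; Winslow Plaza: $19,100

Minimums first: South Pavilion $25,900; Winslow Plaza $19,100. Residual $41,900.
Residual split over remaining clients served 1,916: Redwood Overpass 22,480.79 → $22,500; Lower Greenway 19,419.21 → $19,400.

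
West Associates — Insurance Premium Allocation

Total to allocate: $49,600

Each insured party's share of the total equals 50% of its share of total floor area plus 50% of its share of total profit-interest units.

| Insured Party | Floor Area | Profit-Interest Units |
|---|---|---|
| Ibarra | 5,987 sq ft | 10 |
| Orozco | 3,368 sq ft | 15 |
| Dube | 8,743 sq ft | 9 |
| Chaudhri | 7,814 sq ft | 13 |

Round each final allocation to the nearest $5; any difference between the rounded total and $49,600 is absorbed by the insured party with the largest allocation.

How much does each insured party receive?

Ibarra: $11,005 · Orozco: $11,140 · Dube: $13,115 · Chaudhri: $14,340

Totals — floor area 25,912, profit-interest units 47.
Combined weights (50% floor area + 50% profit-interest units): Ibarra 0.2219; Orozco 0.2246; Dube 0.2645; Chaudhri 0.2891.
Raw shares: Ibarra 11,006.67; Orozco 11,138.36; Dube 13,116.73; Chaudhri 14,338.24.
At nearest $5: Ibarra $11,005; Orozco $11,140; Dube $13,115; Chaudhri $14,340. Sum = $49,600.
Rounded total matches; no reconciliation needed.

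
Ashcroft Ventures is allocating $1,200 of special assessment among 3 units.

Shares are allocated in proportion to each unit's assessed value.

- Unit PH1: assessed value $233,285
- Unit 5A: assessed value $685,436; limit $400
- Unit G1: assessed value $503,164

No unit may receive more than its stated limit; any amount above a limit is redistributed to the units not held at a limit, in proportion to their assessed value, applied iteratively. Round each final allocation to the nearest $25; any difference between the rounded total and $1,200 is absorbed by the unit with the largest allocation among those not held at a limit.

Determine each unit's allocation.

Assessed value total: 1,421,885.
Pro-rata shares before constraints: Unit PH1 196.88; Unit 5A 578.47; Unit G1 424.65.
Cap binds for Unit 5A ($400); residual $800 reallocated over remaining assessed value 736,449.
Remaining shares: Unit PH1 253.42 → $250; Unit G1 546.58 → $550.

Unit PH1: $250; Unit 5A: $400; Unit G1: $550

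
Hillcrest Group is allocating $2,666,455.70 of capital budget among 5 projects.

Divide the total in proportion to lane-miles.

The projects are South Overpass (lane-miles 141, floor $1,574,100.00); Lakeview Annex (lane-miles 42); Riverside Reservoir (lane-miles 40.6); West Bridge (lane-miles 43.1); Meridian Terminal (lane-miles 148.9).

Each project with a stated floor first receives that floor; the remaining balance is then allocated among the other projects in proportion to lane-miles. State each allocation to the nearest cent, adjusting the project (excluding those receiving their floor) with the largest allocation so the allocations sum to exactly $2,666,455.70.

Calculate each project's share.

South Overpass: $1,574,100.00; Lakeview Annex: $167,075.53; Riverside Reservoir: $161,506.34; West Bridge: $171,451.31; Meridian Terminal: $592,322.52

Fund the minimums — South Overpass $1,574,100.00. Remaining pool $1,092,355.70.
Remaining pool split over remaining lane-miles 274.6: Lakeview Annex 167,075.5259 → $167,075.53; Riverside Reservoir 161,506.3417 → $161,506.34; West Bridge 171,451.3134 → $171,451.31; Meridian Terminal 592,322.5190 → $592,322.52.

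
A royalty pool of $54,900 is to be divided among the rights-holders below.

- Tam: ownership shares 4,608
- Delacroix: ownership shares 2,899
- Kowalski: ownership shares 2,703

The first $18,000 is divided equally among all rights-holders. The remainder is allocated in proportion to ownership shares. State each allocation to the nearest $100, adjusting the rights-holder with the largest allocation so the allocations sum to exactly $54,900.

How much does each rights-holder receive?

$18,000 shared equally gives $6,000 per rights-holder.
Remainder $36,900 by ownership shares (total 10,210): Tam 16,653.79 → $16,700; Delacroix 10,477.29 → $10,500; Kowalski 9,768.92 → $9,800.
Rounding difference −$100 on remainder applied to Tam.
Totals: Tam $6,000 + $16,600 = $22,600; Delacroix $6,000 + $10,500 = $16,500; Kowalski $6,000 + $9,800 = $15,800.

Tam: $22,600 | Delacroix: $16,500 | Kowalski: $15,800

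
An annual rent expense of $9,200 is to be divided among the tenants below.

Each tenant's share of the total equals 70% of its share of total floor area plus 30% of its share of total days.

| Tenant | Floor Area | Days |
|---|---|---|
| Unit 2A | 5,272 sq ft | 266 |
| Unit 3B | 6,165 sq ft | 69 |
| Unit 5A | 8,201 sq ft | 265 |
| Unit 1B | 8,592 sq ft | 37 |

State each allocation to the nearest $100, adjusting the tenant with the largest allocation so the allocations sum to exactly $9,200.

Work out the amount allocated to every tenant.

Floor area total 28,230; days total 637.
Combined weights (70% floor area + 30% days): Unit 2A 0.2560; Unit 3B 0.1854; Unit 5A 0.3282; Unit 1B 0.2305.
Proportional shares: Unit 2A 2,355.21; Unit 3B 1,705.36; Unit 5A 3,019.06; Unit 1B 2,120.37.
After rounding ($100): Unit 2A $2,400; Unit 3B $1,700; Unit 5A $3,000; Unit 1B $2,100. Sum = $9,200.
Sum already equals the total — no adjustment.

Unit 2A: $2,400; Unit 3B: $1,700; Unit 5A: $3,000; Unit 1B: $2,100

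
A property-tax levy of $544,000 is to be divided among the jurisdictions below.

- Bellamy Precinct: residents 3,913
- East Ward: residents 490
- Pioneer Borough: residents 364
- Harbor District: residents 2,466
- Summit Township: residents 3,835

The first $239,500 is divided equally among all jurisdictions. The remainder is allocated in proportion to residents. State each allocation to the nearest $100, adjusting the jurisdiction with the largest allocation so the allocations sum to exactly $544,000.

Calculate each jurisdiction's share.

Bellamy Precinct: $155,600 · East Ward: $61,400 · Pioneer Borough: $57,900 · Harbor District: $115,700 · Summit Township: $153,400

$239,500 shared equally gives $47,900 per jurisdiction.
Remainder $304,500 by residents (total 11,068): Bellamy Precinct 107,653.46 → $107,700; East Ward 13,480.76 → $13,500; Pioneer Borough 10,014.28 → $10,000; Harbor District 67,843.96 → $67,800; Summit Township 105,507.54 → $105,500.
Totals: Bellamy Precinct $47,900 + $107,700 = $155,600; East Ward $47,900 + $13,500 = $61,400; Pioneer Borough $47,900 + $10,000 = $57,900; Harbor District $47,900 + $67,800 = $115,700; Summit Township $47,900 + $105,500 = $153,400.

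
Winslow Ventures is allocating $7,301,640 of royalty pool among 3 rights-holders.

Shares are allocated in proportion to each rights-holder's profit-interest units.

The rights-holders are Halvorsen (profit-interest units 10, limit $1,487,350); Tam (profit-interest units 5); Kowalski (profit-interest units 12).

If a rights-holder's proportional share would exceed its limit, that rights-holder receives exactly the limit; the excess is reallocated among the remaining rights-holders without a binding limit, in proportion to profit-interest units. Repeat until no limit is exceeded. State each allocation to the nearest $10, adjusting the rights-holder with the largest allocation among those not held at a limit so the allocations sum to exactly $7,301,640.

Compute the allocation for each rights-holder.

Sum of profit-interest units: 27.
Pro-rata shares before constraints: Halvorsen 2,704,311.11; Tam 1,352,155.56; Kowalski 3,245,173.33.
Held at cap: Halvorsen ($1,487,350); balance $5,814,290 reallocated over remaining profit-interest units 17.
Remaining shares: Tam 1,710,085.29 → $1,710,090; Kowalski 4,104,204.71 → $4,104,200.

Halvorsen: $1,487,350 · Tam: $1,710,090 · Kowalski: $4,104,200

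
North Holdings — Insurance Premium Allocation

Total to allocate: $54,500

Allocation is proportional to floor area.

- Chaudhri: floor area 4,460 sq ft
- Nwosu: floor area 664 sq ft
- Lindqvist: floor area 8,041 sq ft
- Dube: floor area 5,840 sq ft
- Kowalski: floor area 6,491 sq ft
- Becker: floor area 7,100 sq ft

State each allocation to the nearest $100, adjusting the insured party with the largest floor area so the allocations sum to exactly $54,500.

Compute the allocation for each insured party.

Combined floor area = 32,596.
Unrounded shares: Chaudhri 4,460/32,596 × $54,500 = 7,457.05; Nwosu 664/32,596 × $54,500 = 1,110.20; Lindqvist 8,041/32,596 × $54,500 = 13,444.43; Dube 5,840/32,596 × $54,500 = 9,764.39; Kowalski 6,491/32,596 × $54,500 = 10,852.85; Becker 7,100/32,596 × $54,500 = 11,871.09.
Rounded to nearest $100: Chaudhri $7,500; Nwosu $1,100; Lindqvist $13,400; Dube $9,800; Kowalski $10,900; Becker $11,900. Sum = $54,600.
Difference $54,500 − $54,600 = −$100 applied to largest floor area (Lindqvist): Lindqvist becomes $13,300.

Chaudhri: $7,500; Nwosu: $1,100; Lindqvist: $13,300; Dube: $9,800; Kowalski: $10,900; Becker: $11,900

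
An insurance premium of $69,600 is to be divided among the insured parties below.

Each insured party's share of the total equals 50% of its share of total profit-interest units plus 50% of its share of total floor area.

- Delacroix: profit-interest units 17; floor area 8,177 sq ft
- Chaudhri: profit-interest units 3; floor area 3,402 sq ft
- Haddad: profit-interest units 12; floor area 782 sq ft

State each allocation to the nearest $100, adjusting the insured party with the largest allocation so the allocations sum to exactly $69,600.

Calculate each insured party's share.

Profit-interest units total 32; floor area total 12,361.
Composite weights (50% profit-interest units + 50% floor area): Delacroix 0.5964; Chaudhri 0.1845; Haddad 0.2191.
Raw shares: Delacroix 41,508.26; Chaudhri 12,840.17; Haddad 15,251.57.
After rounding ($100): Delacroix $41,500; Chaudhri $12,800; Haddad $15,300. Sum = $69,600.
Sum already equals the total — no adjustment.

Delacroix: $41,500; Chaudhri: $12,800; Haddad: $15,300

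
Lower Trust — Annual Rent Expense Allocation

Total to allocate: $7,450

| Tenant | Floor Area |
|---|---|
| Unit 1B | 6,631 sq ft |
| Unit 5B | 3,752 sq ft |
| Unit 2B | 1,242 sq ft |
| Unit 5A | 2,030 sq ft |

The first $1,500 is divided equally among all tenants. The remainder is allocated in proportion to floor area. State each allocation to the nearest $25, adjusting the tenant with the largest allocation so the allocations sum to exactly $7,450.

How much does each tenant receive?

Unit 1B: $3,275 | Unit 5B: $2,000 | Unit 2B: $925 | Unit 5A: $1,250

$1,500 shared equally gives $375 per tenant.
Remainder $5,950 by floor area (total 13,655): Unit 1B 2,889.38 → $2,900; Unit 5B 1,634.89 → $1,625; Unit 2B 541.19 → $550; Unit 5A 884.55 → $875.
Totals: Unit 1B $375 + $2,900 = $3,275; Unit 5B $375 + $1,625 = $2,000; Unit 2B $375 + $550 = $925; Unit 5A $375 + $875 = $1,250.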